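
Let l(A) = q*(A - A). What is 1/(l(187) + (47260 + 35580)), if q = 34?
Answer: 1/82840 ≈ 1.2071e-5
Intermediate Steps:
l(A) = 0 (l(A) = 34*(A - A) = 34*0 = 0)
1/(l(187) + (47260 + 35580)) = 1/(0 + (47260 + 35580)) = 1/(0 + 82840) = 1/82840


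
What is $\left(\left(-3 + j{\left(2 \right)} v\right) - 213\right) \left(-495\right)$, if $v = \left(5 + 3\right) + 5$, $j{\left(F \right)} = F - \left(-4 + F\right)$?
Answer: $81180$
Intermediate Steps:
$j{\left(F \right)} = 4$
$v = 13$ ($v = 8 + 5 = 13$)
$\left(\left(-3 + j{\left(2 \right)} v\right) - 213\right) \left(-495\right) = \left(\left(-3 + 4 \cdot 13\right) - 213\right) \left(-495\right) = \left(\left(-3 + 52\right) - 213\right) \left(-495\right) = \left(49 - 213\right) \left(-495\right) = \left(-164\right) \left(-495\right) = 81180$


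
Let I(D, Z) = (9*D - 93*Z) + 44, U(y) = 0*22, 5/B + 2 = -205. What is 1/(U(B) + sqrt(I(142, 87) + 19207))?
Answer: sqrt(1382)/4146 ≈ 0.0089665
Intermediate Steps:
B = -5/207 (B = 5/(-2 - 205) = 5/(-207) = 5*(-1/207) = -5/207 ≈ -0.024155)
U(y) = 0
I(D, Z) = 44 - 93*Z + 9*D (I(D, Z) = (-93*Z + 9*D) + 44 = 44 - 93*Z + 9*D)
1/(U(B) + sqrt(I(142, 87) + 19207)) = 1/(0 + sqrt((44 - 93*87 + 9*142) + 19207)) = 1/(0 + sqrt((44 - 8091 + 1278) + 19207)) = 1/(0 + sqrt(-6769 + 19207)) = 1/(0 + sqrt(12438)) = 1/(0 + 3*sqrt(1382)) = 1/(3*sqrt(1382)) = sqrt(1382)/4146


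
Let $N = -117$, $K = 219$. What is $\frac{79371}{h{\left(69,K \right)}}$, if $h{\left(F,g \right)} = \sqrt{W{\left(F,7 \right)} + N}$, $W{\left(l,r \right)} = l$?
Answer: $- \frac{26457 i \sqrt{3}}{4} \approx - 11456.0 i$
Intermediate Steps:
$h{\left(F,g \right)} = \sqrt{-117 + F}$ ($h{\left(F,g \right)} = \sqrt{F - 117} = \sqrt{-117 + F}$)
$\frac{79371}{h{\left(69,K \right)}} = \frac{79371}{\sqrt{-117 + 69}} = \frac{79371}{\sqrt{-48}} = \frac{79371}{4 i \sqrt{3}} = 79371 \left(- \frac{i \sqrt{3}}{12}\right) = - \frac{26457 i \sqrt{3}}{4}$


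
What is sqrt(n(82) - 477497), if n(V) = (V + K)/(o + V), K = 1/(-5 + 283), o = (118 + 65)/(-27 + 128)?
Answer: I*sqrt(2644315521323556110)/2353270 ≈ 691.01*I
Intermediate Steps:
o = 183/101 ≈ 1.8119
K = 1/278 ≈ 0.0035971
n(V) = (1/278 + V)/(183/101 + V) (n(V) = (V + 1/278)/(183/101 + V) = (1/278 + V)/(183/101 + V))
sqrt(n(82) - 477497) = sqrt(101*(1 + 278*82)/(278*(183 + 101*82)) - 477497) = sqrt(101*(1 + 22796)/(278*(183 + 8282)) - 477497) = sqrt((101/278)*22797/8465 - 477497) = sqrt((101/278)*(1/8465)*22797 - 477497) = sqrt(2302497/2353270 - 477497) = sqrt(-1123677062693/2353270) = I*sqrt(2644315521323556110)/2353270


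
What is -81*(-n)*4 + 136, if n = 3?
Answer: 1108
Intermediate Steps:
-81*(-n)*4 + 136 = -81*(-1*3)*4 + 136 = -(-243)*4 + 136 = -81*(-12) + 136 = 972 + 136 = 1108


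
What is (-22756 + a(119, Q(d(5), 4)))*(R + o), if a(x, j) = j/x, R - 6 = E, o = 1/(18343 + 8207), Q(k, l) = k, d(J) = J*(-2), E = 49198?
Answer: -28076235768149/25075 ≈ -1.1197e+9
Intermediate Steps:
d(J) = -2*J
o = 1/26550 ≈ 3.7665e-5
R = 49204 (R = 6 + 49198 = 49204)
(-22756 + a(119, Q(d(5), 4)))*(R + o) = (-22756 - 2*5/119)*(49204 + 1/26550) = (-22756 - 10*1/119)*(1306366201/26550) = (-22756 - 10/119)*(1306366201/26550) = -2707974/119*1306366201/26550 = -28076235768149/25075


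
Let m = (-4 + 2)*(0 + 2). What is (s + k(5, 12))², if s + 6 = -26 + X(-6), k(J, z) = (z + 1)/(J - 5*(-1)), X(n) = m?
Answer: 120409/100 ≈ 1204.1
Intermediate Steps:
m = -4 (m = -2*2 = -4)
X(n) = -4
k(J, z) = (1 + z)/(5 + J) (k(J, z) = (1 + z)/(J + 5) = (1 + z)/(5 + J))
s = -36 (s = -6 + (-26 - 4) = -6 - 30 = -36)
(s + k(5, 12))² = (-36 + (1 + 12)/(5 + 5))² = (-36 + 13/10)² = (-347/10)² = 120409/100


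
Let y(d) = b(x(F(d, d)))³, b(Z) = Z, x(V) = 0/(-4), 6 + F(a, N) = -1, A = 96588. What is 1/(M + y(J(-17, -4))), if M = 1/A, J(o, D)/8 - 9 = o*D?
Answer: 96588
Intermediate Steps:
F(a, N) = -7 (F(a, N) = -6 - 1 = -7)
J(o, D) = 72 + 8*D*o (J(o, D) = 72 + 8*(o*D) = 72 + 8*(D*o) = 72 + 8*D*o)
x(V) = 0 (x(V) = 0*(-¼) = 0)
M = 1/96588 ≈ 1.0353e-5
y(d) = 0 (y(d) = 0³ = 0)
1/(M + y(J(-17, -4))) = 1/(1/96588 + 0) = 1/(1/96588) = 96588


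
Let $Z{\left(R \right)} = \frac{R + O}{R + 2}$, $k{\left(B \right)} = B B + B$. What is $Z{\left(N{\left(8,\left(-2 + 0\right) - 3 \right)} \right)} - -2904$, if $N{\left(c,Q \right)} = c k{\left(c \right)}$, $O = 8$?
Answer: $\frac{839548}{289} \approx 2905.0$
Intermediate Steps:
$k{\left(B \right)} = B + B^{2}$ ($k{\left(B \right)} = B^{2} + B = B + B^{2}$)
$N{\left(c,Q \right)} = c^{2} \left(1 + c\right)$ ($N{\left(c,Q \right)} = c c \left(1 + c\right) = c^{2} \left(1 + c\right)$)
$Z{\left(R \right)} = \frac{8 + R}{2 + R}$ ($Z{\left(R \right)} = \frac{R + 8}{R + 2} = \frac{8 + R}{2 + R}$)
$Z{\left(N{\left(8,\left(-2 + 0\right) - 3 \right)} \right)} - -2904 = \frac{8 + 8^{2} \left(1 + 8\right)}{2 + 8^{2} \left(1 + 8\right)} - -2904 = \frac{8 + 64 \cdot 9}{2 + 64 \cdot 9} + 2904 = \frac{8 + 576}{2 + 576} + 2904 = \frac{1}{578} \cdot 584 + 2904 = \frac{292}{289} + 2904 = \frac{839548}{289}$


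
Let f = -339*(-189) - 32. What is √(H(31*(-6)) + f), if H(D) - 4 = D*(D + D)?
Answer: √133235 ≈ 365.01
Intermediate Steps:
H(D) = 4 + 2*D² (H(D) = 4 + D*(D + D) = 4 + D*(2*D) = 4 + 2*D²)
f = 64039 (f = 64071 - 32 = 64039)
√(H(31*(-6)) + f) = √((4 + 2*(31*(-6))²) + 64039) = √((4 + 2*(-186)²) + 64039) = √((4 + 2*34596) + 64039) = √((4 + 69192) + 64039) = √(69196 + 64039) = √133235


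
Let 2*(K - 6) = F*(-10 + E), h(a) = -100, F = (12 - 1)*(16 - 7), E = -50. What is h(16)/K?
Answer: 25/741 ≈ 0.033738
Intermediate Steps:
F = 99 (F = 11*9 = 99)
K = -2964 (K = 6 + (99*(-10 - 50))/2 = 6 + (99*(-60))/2 = 6 + (½)*(-5940) = 6 - 2970 = -2964)
h(16)/K = -100/(-2964) = -100*(-1/2964) = 25/741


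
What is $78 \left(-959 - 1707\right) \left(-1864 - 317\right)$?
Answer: $453534588$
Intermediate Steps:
$78 \left(-959 - 1707\right) \left(-1864 - 317\right) = 78 \left(\left(-2666\right) \left(-2181\right)\right) = 78 \cdot 5814546 = 453534588$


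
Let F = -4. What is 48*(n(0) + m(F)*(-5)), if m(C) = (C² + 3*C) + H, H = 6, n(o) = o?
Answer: -2400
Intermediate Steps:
m(C) = 6 + C² + 3*C (m(C) = (C² + 3*C) + 6 = 6 + C² + 3*C)
48*(n(0) + m(F)*(-5)) = 48*(0 + (6 + (-4)² + 3*(-4))*(-5)) = 48*(0 + (6 + 16 - 12)*(-5)) = 48*(0 + 10*(-5)) = 48*(0 - 50) = 48*(-50) = -2400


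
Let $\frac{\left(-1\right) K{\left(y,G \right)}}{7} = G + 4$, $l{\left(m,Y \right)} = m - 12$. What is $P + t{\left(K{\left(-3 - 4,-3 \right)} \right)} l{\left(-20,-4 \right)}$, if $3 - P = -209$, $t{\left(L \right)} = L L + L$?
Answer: $-1132$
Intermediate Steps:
$l{\left(m,Y \right)} = -12 + m$ ($l{\left(m,Y \right)} = m - 12 = -12 + m$)
$K{\left(y,G \right)} = -28 - 7 G$ ($K{\left(y,G \right)} = - 7 \left(G + 4\right) = - 7 \left(4 + G\right) = -28 - 7 G$)
$t{\left(L \right)} = L + L^{2}$ ($t{\left(L \right)} = L^{2} + L = L + L^{2}$)
$P = 212$ ($P = 3 - -209 = 3 + 209 = 212$)
$P + t{\left(K{\left(-3 - 4,-3 \right)} \right)} l{\left(-20,-4 \right)} = 212 + \left(-28 - -21\right) \left(1 - 7\right) \left(-12 - 20\right) = 212 + \left(-28 + 21\right) \left(1 + \left(-28 + 21\right)\right) \left(-32\right) = 212 + - 7 \left(1 - 7\right) \left(-32\right) = 212 + \left(-7\right) \left(-6\right) \left(-32\right) = 212 + 42 \left(-32\right) = 212 - 1344 = -1132$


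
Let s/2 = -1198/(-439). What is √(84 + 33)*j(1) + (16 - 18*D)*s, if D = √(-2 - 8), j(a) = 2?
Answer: 38336/439 + 6*√13 - 43128*I*√10/439 ≈ 108.96 - 310.67*I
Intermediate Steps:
s = 2396/439 (s = 2*(-1198/(-439)) = 2*(-1198*(-1/439)) = 2*(1198/439) = 2396/439 ≈ 5.4579)
D = I*√10 (D = √(-10) = I*√10 ≈ 3.1623*I)
√(84 + 33)*j(1) + (16 - 18*D)*s = √(84 + 33)*2 + (16 - 18*I*√10)*(2396/439) = √117*2 + (16 - 18*I*√10)*(2396/439) = (3*√13)*2 + (38336/439 - 43128*I*√10/439) = 6*√13 + (38336/439 - 43128*I*√10/439) = 38336/439 + 6*√13 - 43128*I*√10/439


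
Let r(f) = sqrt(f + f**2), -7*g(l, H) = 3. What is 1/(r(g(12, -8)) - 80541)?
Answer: -1315503/105951927127 - 14*I*sqrt(3)/317855781381 ≈ -1.2416e-5 - 7.6288e-11*I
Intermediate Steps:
g(l, H) = -3/7 (g(l, H) = -1/7*3 = -3/7)
1/(r(g(12, -8)) - 80541) = 1/(sqrt(-3*(1 - 3/7)/7) - 80541) = 1/(sqrt(-3/7*4/7) - 80541) = 1/(sqrt(-12/49) - 80541) = 1/(2*I*sqrt(3)/7 - 80541) = 1/(-80541 + 2*I*sqrt(3)/7)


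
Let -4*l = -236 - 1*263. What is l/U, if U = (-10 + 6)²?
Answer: 499/64 ≈ 7.7969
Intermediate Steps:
U = 16 (U = (-4)² = 16)
l = 499/4 (l = -(-236 - 1*263)/4 = -(-236 - 263)/4 = -¼*(-499) = 499/4 ≈ 124.75)
l/U = (499/4)/16 = (499/4)*(1/16) = 499/64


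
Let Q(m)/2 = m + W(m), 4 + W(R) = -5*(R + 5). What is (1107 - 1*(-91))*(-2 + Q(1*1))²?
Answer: 5539552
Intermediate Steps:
W(R) = -29 - 5*R (W(R) = -4 - 5*(R + 5) = -4 - 5*(5 + R) = -4 + (-25 - 5*R) = -29 - 5*R)
Q(m) = -58 - 8*m (Q(m) = 2*(m + (-29 - 5*m)) = 2*(-29 - 4*m) = -58 - 8*m)
(1107 - 1*(-91))*(-2 + Q(1*1))² = (1107 - 1*(-91))*(-2 + (-58 - 8))² = (1107 + 91)*(-2 + (-58 - 8*1))² = 1198*(-2 + (-58 - 8))² = 1198*(-2 - 66)² = 1198*(-68)² = 1198*4624 = 5539552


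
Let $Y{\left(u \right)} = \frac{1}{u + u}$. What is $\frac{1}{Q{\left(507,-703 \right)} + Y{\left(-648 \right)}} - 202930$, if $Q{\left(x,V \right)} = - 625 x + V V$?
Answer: $- \frac{46638359447294}{229824863} \approx -2.0293 \cdot 10^{5}$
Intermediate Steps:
$Q{\left(x,V \right)} = V^{2} - 625 x$ ($Q{\left(x,V \right)} = - 625 x + V^{2} = V^{2} - 625 x$)
$Y{\left(u \right)} = \frac{1}{2 u}$
$\frac{1}{Q{\left(507,-703 \right)} + Y{\left(-648 \right)}} - 202930 = \frac{1}{\left(\left(-703\right)^{2} - 316875\right) + \frac{1}{2 \left(-648\right)}} - 202930 = \frac{1}{\left(494209 - 316875\right) + \frac{1}{2} \left(- \frac{1}{648}\right)} - 202930 = \frac{1}{177334 - \frac{1}{1296}} - 202930 = \frac{1}{\frac{229824863}{1296}} - 202930 = \frac{1296}{229824863} - 202930 = - \frac{46638359447294}{229824863}$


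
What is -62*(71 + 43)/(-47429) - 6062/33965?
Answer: -47449978/1610925985 ≈ -0.029455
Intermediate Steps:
-62*(71 + 43)/(-47429) - 6062/33965 = -62*114*(-1/47429) - 6062*1/33965 = -7068*(-1/47429) - 6062/33965 = 7068/47429 - 6062/33965 = -47449978/1610925985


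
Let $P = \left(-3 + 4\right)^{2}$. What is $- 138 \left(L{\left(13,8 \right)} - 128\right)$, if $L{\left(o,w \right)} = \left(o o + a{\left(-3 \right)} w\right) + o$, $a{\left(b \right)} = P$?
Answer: $-8556$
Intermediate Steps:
$P = 1$ ($P = 1^{2} = 1$)
$a{\left(b \right)} = 1$
$L{\left(o,w \right)} = o + w + o^{2}$ ($L{\left(o,w \right)} = \left(o o + 1 w\right) + o = \left(o^{2} + w\right) + o = \left(w + o^{2}\right) + o = o + w + o^{2}$)
$- 138 \left(L{\left(13,8 \right)} - 128\right) = - 138 \left(\left(13 + 8 + 13^{2}\right) - 128\right) = - 138 \left(\left(13 + 8 + 169\right) - 128\right) = - 138 \left(190 - 128\right) = \left(-138\right) 62 = -8556$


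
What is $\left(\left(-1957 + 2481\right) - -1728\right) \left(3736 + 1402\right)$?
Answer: $11570776$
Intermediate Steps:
$\left(\left(-1957 + 2481\right) - -1728\right) \left(3736 + 1402\right) = \left(524 + 1728\right) 5138 = 2252 \cdot 5138 = 11570776$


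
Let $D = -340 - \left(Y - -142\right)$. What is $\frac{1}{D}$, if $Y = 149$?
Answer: $- \frac{1}{631} \approx -0.0015848$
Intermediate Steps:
$D = -631$ ($D = -340 - \left(149 - -142\right) = -340 - \left(149 + 142\right) = -340 - 291 = -631$)
$\frac{1}{D} = \frac{1}{-631} = - \frac{1}{631}$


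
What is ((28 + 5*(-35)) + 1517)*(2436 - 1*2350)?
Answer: 117820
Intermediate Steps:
((28 + 5*(-35)) + 1517)*(2436 - 1*2350) = ((28 - 175) + 1517)*(2436 - 2350) = (-147 + 1517)*86 = 1370*86 = 117820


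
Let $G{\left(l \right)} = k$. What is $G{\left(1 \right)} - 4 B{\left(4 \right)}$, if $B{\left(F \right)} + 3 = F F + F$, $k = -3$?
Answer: $-71$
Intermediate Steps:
$G{\left(l \right)} = -3$
$B{\left(F \right)} = -3 + F + F^{2}$ ($B{\left(F \right)} = -3 + \left(F F + F\right) = -3 + \left(F^{2} + F\right) = -3 + \left(F + F^{2}\right) = -3 + F + F^{2}$)
$G{\left(1 \right)} - 4 B{\left(4 \right)} = -3 - 4 \left(-3 + 4 + 4^{2}\right) = -3 - 4 \left(-3 + 4 + 16\right) = -3 - 68 = -71$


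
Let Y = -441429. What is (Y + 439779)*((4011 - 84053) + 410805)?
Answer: -545758950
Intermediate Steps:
(Y + 439779)*((4011 - 84053) + 410805) = (-441429 + 439779)*((4011 - 84053) + 410805) = -1650*(-80042 + 410805) = -1650*330763 = -545758950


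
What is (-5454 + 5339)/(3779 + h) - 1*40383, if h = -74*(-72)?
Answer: -367768096/9107 ≈ -40383.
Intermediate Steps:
h = 5328
(-5454 + 5339)/(3779 + h) - 1*40383 = (-5454 + 5339)/(3779 + 5328) - 1*40383 = -115/9107 - 40383 = -367768096/9107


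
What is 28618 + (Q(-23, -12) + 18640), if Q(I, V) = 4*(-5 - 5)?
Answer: 47218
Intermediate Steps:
Q(I, V) = -40 (Q(I, V) = 4*(-10) = -40)
28618 + (Q(-23, -12) + 18640) = 28618 + (-40 + 18640) = 28618 + 18600 = 47218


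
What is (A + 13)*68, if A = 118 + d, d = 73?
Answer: 13872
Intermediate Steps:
A = 191 (A = 118 + 73 = 191)
(A + 13)*68 = (191 + 13)*68 = 204*68 = 13872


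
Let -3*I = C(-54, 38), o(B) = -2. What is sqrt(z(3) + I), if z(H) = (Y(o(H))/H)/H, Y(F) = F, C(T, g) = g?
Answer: 2*I*sqrt(29)/3 ≈ 3.5901*I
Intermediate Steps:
I = -38/3 (I = -1/3*38 = -38/3 ≈ -12.667)
z(H) = -2/H**2 (z(H) = (-2/H)/H = -2/H**2)
sqrt(z(3) + I) = sqrt(-2/3**2 - 38/3) = sqrt(-2*1/9 - 38/3) = sqrt(-2/9 - 38/3) = sqrt(-116/9) = 2*I*sqrt(29)/3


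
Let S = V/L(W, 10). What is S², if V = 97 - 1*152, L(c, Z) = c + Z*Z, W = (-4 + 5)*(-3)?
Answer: 3025/9409 ≈ 0.32150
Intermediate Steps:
W = -3 (W = 1*(-3) = -3)
L(c, Z) = c + Z²
V = -55 (V = 97 - 152 = -55)
S = -55/97 (S = -55/(-3 + 10²) = -55/(-3 + 100) = -55/97 ≈ -0.56701)
S² = (-55/97)² = 3025/9409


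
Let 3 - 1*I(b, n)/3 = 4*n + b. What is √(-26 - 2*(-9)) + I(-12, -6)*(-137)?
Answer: -16029 + 2*I*√2 ≈ -16029.0 + 2.8284*I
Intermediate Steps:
I(b, n) = 9 - 12*n - 3*b (I(b, n) = 9 - 3*(4*n + b) = 9 - 3*(b + 4*n) = 9 + (-12*n - 3*b) = 9 - 12*n - 3*b)
√(-26 - 2*(-9)) + I(-12, -6)*(-137) = √(-26 - 2*(-9)) + (9 - 12*(-6) - 3*(-12))*(-137) = √(-26 + 18) + (9 + 72 + 36)*(-137) = √(-8) + 117*(-137) = 2*I*√2 - 16029 = -16029 + 2*I*√2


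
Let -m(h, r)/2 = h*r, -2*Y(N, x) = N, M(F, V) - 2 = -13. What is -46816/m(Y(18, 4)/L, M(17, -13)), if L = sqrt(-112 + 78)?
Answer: 2128*I*sqrt(34)/9 ≈ 1378.7*I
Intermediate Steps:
M(F, V) = -11 (M(F, V) = 2 - 13 = -11)
L = I*sqrt(34) (L = sqrt(-34) = I*sqrt(34) ≈ 5.8309*I)
Y(N, x) = -N/2
m(h, r) = -2*h*r
-46816/m(Y(18, 4)/L, M(17, -13)) = -46816*(-I*sqrt(34)/198) = -(-2128)*I*sqrt(34)/9 = 2128*I*sqrt(34)/9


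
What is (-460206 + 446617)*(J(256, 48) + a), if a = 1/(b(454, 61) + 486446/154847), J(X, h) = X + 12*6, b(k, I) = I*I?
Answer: -2570340522046419/576672133 ≈ -4.4572e+6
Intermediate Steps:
b(k, I) = I²
J(X, h) = 72 + X (J(X, h) = X + 72 = 72 + X)
a = 154847/576672133 (a = 1/(61² + 486446/154847) = 1/(3721 + 486446*(1/154847)) = 1/(3721 + 486446/154847) = 1/(576672133/154847) = 154847/576672133 ≈ 0.00026852)
(-460206 + 446617)*(J(256, 48) + a) = (-460206 + 446617)*((72 + 256) + 154847/576672133) = -13589*(328 + 154847/576672133) = -13589*189148614471/576672133 = -2570340522046419/576672133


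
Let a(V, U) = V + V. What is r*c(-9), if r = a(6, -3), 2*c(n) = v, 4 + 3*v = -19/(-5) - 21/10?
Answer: -23/5 ≈ -4.6000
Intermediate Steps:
v = -23/30 (v = -4/3 + (-19/(-5) - 21/10)/3 = -4/3 + (-19*(-1/5) - 21*1/10)/3 = -4/3 + (19/5 - 21/10)/3 = -4/3 + (1/3)*(17/10) = -4/3 + 17/30 = -23/30 ≈ -0.76667)
c(n) = -23/60 (c(n) = (1/2)*(-23/30) = -23/60)
a(V, U) = 2*V
r = 12 (r = 2*6 = 12)
r*c(-9) = 12*(-23/60) = -23/5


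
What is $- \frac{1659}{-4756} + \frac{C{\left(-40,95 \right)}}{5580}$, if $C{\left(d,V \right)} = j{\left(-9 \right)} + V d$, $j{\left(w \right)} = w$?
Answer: $- \frac{553649}{1658655} \approx -0.33379$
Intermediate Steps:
$C{\left(d,V \right)} = -9 + V d$
$- \frac{1659}{-4756} + \frac{C{\left(-40,95 \right)}}{5580} = - \frac{1659}{-4756} + \frac{-9 + 95 \left(-40\right)}{5580} = \left(-1659\right) \left(- \frac{1}{4756}\right) + \left(-9 - 3800\right) \frac{1}{5580} = \frac{1659}{4756} - \frac{3809}{5580} = - \frac{553649}{1658655}$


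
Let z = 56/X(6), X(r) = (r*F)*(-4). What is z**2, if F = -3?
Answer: 49/81 ≈ 0.60494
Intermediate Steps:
X(r) = 12*r (X(r) = (r*(-3))*(-4) = -3*r*(-4) = 12*r)
z = 7/9 (z = 56/((12*6)) = 56/72 = 56*(1/72) = 7/9 ≈ 0.77778)
z**2 = (7/9)**2 = 49/81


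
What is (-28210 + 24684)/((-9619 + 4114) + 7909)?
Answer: -1763/1202 ≈ -1.4667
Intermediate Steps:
(-28210 + 24684)/((-9619 + 4114) + 7909) = -3526/(-5505 + 7909) = -3526/2404 = -3526*1/2404 = -1763/1202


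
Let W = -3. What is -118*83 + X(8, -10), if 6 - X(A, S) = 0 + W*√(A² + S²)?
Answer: -9788 + 6*√41 ≈ -9749.6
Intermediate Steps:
X(A, S) = 6 + 3*√(A² + S²) (X(A, S) = 6 - (0 - 3*√(A² + S²)) = 6 - (-3)*√(A² + S²) = 6 + 3*√(A² + S²))
-118*83 + X(8, -10) = -118*83 + (6 + 3*√(8² + (-10)²)) = -9794 + (6 + 3*√(64 + 100)) = -9794 + (6 + 3*√164) = -9794 + (6 + 3*(2*√41)) = -9794 + (6 + 6*√41) = -9788 + 6*√41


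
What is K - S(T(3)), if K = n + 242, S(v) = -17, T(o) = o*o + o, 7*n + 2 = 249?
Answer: 2060/7 ≈ 294.29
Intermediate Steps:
n = 247/7 (n = -2/7 + (⅐)*249 = -2/7 + 249/7 = 247/7 ≈ 35.286)
T(o) = o + o² (T(o) = o² + o = o + o²)
K = 1941/7 (K = 247/7 + 242 = 1941/7 ≈ 277.29)
K - S(T(3)) = 1941/7 - 1*(-17) = 1941/7 + 17 = 2060/7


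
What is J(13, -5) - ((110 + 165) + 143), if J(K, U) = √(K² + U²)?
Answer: -418 + √194 ≈ -404.07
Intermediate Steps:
J(13, -5) - ((110 + 165) + 143) = √(13² + (-5)²) - ((110 + 165) + 143) = √(169 + 25) - (275 + 143) = √194 - 1*418 = √194 - 418 = -418 + √194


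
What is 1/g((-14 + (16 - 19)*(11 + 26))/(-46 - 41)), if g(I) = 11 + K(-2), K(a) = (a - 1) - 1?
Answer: ⅐ ≈ 0.14286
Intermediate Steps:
K(a) = -2 + a (K(a) = (-1 + a) - 1 = -2 + a)
g(I) = 7 (g(I) = 11 + (-2 - 2) = 11 - 4 = 7)
1/g((-14 + (16 - 19)*(11 + 26))/(-46 - 41)) = 1/7 = ⅐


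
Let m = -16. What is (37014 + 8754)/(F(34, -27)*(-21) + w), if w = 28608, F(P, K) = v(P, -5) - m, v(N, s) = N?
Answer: 7628/4593 ≈ 1.6608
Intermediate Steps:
F(P, K) = 16 + P (F(P, K) = P - 1*(-16) = P + 16 = 16 + P)
(37014 + 8754)/(F(34, -27)*(-21) + w) = (37014 + 8754)/((16 + 34)*(-21) + 28608) = 45768/(50*(-21) + 28608) = 45768/(-1050 + 28608) = 45768/27558 = 45768*(1/27558) = 7628/4593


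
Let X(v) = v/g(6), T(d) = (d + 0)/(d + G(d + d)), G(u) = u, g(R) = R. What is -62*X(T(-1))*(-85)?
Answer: 2635/9 ≈ 292.78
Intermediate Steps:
T(d) = 1/3 (T(d) = (d + 0)/(d + (d + d)) = d/(d + 2*d) = d/((3*d)) = d*(1/(3*d)) = 1/3)
X(v) = v/6
-62*X(T(-1))*(-85) = -31/(3*3)*(-85) = -62*1/18*(-85) = -31/9*(-85) = 2635/9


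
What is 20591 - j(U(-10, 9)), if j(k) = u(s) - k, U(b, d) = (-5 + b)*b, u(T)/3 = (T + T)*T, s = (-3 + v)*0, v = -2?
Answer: 20741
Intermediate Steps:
s = 0 (s = (-3 - 2)*0 = -5*0 = 0)
u(T) = 6*T**2 (u(T) = 3*((T + T)*T) = 3*((2*T)*T) = 3*(2*T**2) = 6*T**2)
U(b, d) = b*(-5 + b)
j(k) = -k (j(k) = 6*0**2 - k = 6*0 - k = 0 - k = -k)
20591 - j(U(-10, 9)) = 20591 - (-1)*(-10*(-5 - 10)) = 20591 - (-1)*(-10*(-15)) = 20591 - (-1)*150 = 20591 - 1*(-150) = 20591 + 150 = 20741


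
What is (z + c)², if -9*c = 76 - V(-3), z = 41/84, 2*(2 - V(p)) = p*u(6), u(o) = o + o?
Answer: 2088025/63504 ≈ 32.880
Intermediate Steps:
u(o) = 2*o
V(p) = 2 - 6*p (V(p) = 2 - p*2*6/2 = 2 - p*12/2 = 2 - 6*p)
z = 41/84 (z = 41*(1/84) = 41/84 ≈ 0.48810)
c = -56/9 (c = -(76 - (2 - 6*(-3)))/9 = -(76 - (2 + 18))/9 = -(76 - 1*20)/9 = -(76 - 20)/9 = -⅑*56 = -56/9 ≈ -6.2222)
(z + c)² = (41/84 - 56/9)² = (-1445/252)² = 2088025/63504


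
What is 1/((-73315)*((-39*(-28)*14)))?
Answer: -1/1120839720 ≈ -8.9219e-10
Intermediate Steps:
1/((-73315)*((-39*(-28)*14))) = -1/(73315*(1092*14)) = -1/73315/15288 = -1/73315*1/15288 = -1/1120839720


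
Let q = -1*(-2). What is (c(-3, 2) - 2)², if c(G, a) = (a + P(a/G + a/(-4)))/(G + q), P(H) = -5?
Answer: 1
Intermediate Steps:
q = 2
c(G, a) = (-5 + a)/(2 + G) (c(G, a) = (a - 5)/(G + 2) = (-5 + a)/(2 + G))
(c(-3, 2) - 2)² = ((-5 + 2)/(2 - 3) - 2)² = (-3/(-1) - 2)² = (-1*(-3) - 2)² = (3 - 2)² = 1² = 1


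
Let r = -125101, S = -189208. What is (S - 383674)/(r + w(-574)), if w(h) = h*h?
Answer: -572882/204375 ≈ -2.8031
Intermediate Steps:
w(h) = h²
(S - 383674)/(r + w(-574)) = (-189208 - 383674)/(-125101 + (-574)²) = -572882/(-125101 + 329476) = -572882/204375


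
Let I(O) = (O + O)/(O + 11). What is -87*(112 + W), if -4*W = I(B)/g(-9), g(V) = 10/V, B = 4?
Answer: -243861/25 ≈ -9754.4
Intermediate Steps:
I(O) = 2*O/(11 + O) (I(O) = (2*O)/(11 + O) = 2*O/(11 + O))
W = 3/25 (W = -2*4/(11 + 4)/(4*(10/(-9))) = -2*4/15/(4*(10*(-1/9))) = -2*4*(1/15)/(4*(-10/9)) = -2*(-9)/(15*10) = -1/4*(-12/25) = 3/25 ≈ 0.12000)
-87*(112 + W) = -87*(112 + 3/25) = -87*2803/25 = -243861/25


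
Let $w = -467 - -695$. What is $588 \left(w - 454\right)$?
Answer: $-132888$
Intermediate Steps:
$w = 228$ ($w = -467 + 695 = 228$)
$588 \left(w - 454\right) = 588 \left(228 - 454\right) = 588 \left(-226\right) = -132888$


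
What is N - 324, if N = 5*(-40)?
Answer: -524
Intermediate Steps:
N = -200
N - 324 = -200 - 324 = -524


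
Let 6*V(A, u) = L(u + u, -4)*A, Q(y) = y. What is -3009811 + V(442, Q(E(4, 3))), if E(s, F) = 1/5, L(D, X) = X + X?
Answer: -9031201/3 ≈ -3.0104e+6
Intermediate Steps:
L(D, X) = 2*X
E(s, F) = ⅕
V(A, u) = -4*A/3 (V(A, u) = ((2*(-4))*A)/6 = (-8*A)/6 = -4*A/3)
-3009811 + V(442, Q(E(4, 3))) = -3009811 - 4/3*442 = -3009811 - 1768/3 = -9031201/3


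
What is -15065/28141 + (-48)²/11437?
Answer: -107461541/321848617 ≈ -0.33389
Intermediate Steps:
-15065/28141 + (-48)²/11437 = -15065*1/28141 + 2304*(1/11437) = -15065/28141 + 2304/11437 = -107461541/321848617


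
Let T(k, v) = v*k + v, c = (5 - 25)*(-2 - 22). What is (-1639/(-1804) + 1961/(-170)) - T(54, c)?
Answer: -368164137/13940 ≈ -26411.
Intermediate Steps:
c = 480 (c = -20*(-24) = 480)
T(k, v) = v + k*v (T(k, v) = k*v + v = v + k*v)
(-1639/(-1804) + 1961/(-170)) - T(54, c) = (-1639/(-1804) + 1961/(-170)) - 480*(1 + 54) = (-1639*(-1/1804) + 1961*(-1/170)) - 480*55 = (149/164 - 1961/170) - 1*26400 = -148137/13940 - 26400 = -368164137/13940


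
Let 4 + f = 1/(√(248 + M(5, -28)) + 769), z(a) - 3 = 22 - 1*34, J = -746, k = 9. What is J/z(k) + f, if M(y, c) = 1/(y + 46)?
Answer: 21404553991/271320858 - √645099/30146762 ≈ 78.890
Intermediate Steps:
z(a) = -9 (z(a) = 3 + (22 - 1*34) = 3 + (22 - 34) = 3 - 12 = -9)
M(y, c) = 1/(46 + y)
f = -4 + 1/(769 + √645099/51) (f = -4 + 1/(√(248 + 1/(46 + 5)) + 769) = -4 + 1/(√(248 + 1/51) + 769) = -4 + 1/(√(12649/51) + 769) = -4 + 1/(√645099/51 + 769) = -4 + 1/(769 + √645099/51) ≈ -3.9987)
J/z(k) + f = -746/(-9) + (-120547829/30146762 - √645099/30146762) = -746*(-⅑) + (-120547829/30146762 - √645099/30146762) = 746/9 + (-120547829/30146762 - √645099/30146762) = 21404553991/271320858 - √645099/30146762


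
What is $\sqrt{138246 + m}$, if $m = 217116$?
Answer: $\sqrt{355362} \approx 596.12$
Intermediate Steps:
$\sqrt{138246 + m} = \sqrt{138246 + 217116} = \sqrt{355362}$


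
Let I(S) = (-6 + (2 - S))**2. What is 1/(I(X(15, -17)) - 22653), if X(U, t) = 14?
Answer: -1/22329 ≈ -4.4785e-5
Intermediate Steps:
I(S) = (-4 - S)**2
1/(I(X(15, -17)) - 22653) = 1/((4 + 14)**2 - 22653) = 1/(18**2 - 22653) = 1/(324 - 22653) = 1/(-22329) = -1/22329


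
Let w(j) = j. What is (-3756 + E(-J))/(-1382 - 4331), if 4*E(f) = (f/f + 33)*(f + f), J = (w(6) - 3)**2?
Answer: 3909/5713 ≈ 0.68423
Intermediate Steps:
J = 9 (J = (6 - 3)**2 = 3**2 = 9)
E(f) = 17*f (E(f) = ((f/f + 33)*(f + f))/4 = ((1 + 33)*(2*f))/4 = (34*(2*f))/4 = (68*f)/4 = 17*f)
(-3756 + E(-J))/(-1382 - 4331) = (-3756 + 17*(-1*9))/(-1382 - 4331) = (-3756 + 17*(-9))/(-5713) = (-3756 - 153)*(-1/5713) = -3909*(-1/5713) = 3909/5713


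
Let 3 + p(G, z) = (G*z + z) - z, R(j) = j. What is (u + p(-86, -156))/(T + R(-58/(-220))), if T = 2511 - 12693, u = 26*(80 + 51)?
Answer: -1850090/1119991 ≈ -1.6519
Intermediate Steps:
u = 3406 (u = 26*131 = 3406)
p(G, z) = -3 + G*z (p(G, z) = -3 + ((G*z + z) - z) = -3 + ((z + G*z) - z) = -3 + G*z)
T = -10182
(u + p(-86, -156))/(T + R(-58/(-220))) = (3406 + (-3 - 86*(-156)))/(-10182 - 58/(-220)) = (3406 + (-3 + 13416))/(-10182 - 58*(-1/220)) = (3406 + 13413)/(-10182 + 29/110) = 16819/(-1119991/110) = 16819*(-110/1119991) = -1850090/1119991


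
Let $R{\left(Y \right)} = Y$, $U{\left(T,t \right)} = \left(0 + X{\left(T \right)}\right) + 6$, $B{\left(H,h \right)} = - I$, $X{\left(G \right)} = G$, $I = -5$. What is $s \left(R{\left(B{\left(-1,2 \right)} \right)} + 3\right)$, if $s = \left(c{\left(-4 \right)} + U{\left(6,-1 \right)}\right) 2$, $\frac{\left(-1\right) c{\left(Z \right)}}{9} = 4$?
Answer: $-384$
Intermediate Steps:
$B{\left(H,h \right)} = 5$ ($B{\left(H,h \right)} = \left(-1\right) \left(-5\right) = 5$)
$U{\left(T,t \right)} = 6 + T$ ($U{\left(T,t \right)} = \left(0 + T\right) + 6 = T + 6 = 6 + T$)
$c{\left(Z \right)} = -36$ ($c{\left(Z \right)} = \left(-9\right) 4 = -36$)
$s = -48$ ($s = \left(-36 + \left(6 + 6\right)\right) 2 = \left(-36 + 12\right) 2 = \left(-24\right) 2 = -48$)
$s \left(R{\left(B{\left(-1,2 \right)} \right)} + 3\right) = - 48 \left(5 + 3\right) = \left(-48\right) 8 = -384$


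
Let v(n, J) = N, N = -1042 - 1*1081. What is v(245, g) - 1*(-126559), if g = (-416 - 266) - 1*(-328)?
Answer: 124436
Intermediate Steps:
g = -354 (g = -682 + 328 = -354)
N = -2123 (N = -1042 - 1081 = -2123)
v(n, J) = -2123
v(245, g) - 1*(-126559) = -2123 - 1*(-126559) = -2123 + 126559 = 124436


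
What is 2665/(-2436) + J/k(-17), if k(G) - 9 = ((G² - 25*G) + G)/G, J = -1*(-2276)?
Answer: -351851/4872 ≈ -72.219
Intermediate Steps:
J = 2276
k(G) = 9 + (G² - 24*G)/G (k(G) = 9 + ((G² - 25*G) + G)/G = 9 + (G² - 24*G)/G)
2665/(-2436) + J/k(-17) = 2665/(-2436) + 2276/(-15 - 17) = 2665*(-1/2436) + 2276/(-32) = -2665/2436 + 2276*(-1/32) = -2665/2436 - 569/8 = -351851/4872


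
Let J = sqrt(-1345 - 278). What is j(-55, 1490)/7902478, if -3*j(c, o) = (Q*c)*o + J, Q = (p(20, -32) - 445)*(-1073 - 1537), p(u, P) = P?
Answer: 17004215250/3951239 - I*sqrt(1623)/23707434 ≈ 4303.5 - 1.6993e-6*I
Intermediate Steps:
J = I*sqrt(1623) (J = sqrt(-1623) = I*sqrt(1623) ≈ 40.286*I)
Q = 1244970 (Q = (-32 - 445)*(-1073 - 1537) = -477*(-2610) = 1244970)
j(c, o) = -414990*c*o - I*sqrt(1623)/3 (j(c, o) = -((1244970*c)*o + I*sqrt(1623))/3 = -(1244970*c*o + I*sqrt(1623))/3 = -(I*sqrt(1623) + 1244970*c*o)/3 = -414990*c*o - I*sqrt(1623)/3)
j(-55, 1490)/7902478 = (-414990*(-55)*1490 - I*sqrt(1623)/3)/7902478 = (34008430500 - I*sqrt(1623)/3)*(1/7902478) = 17004215250/3951239 - I*sqrt(1623)/23707434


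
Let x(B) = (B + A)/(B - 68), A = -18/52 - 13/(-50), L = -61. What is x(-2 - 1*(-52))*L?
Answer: 494771/2925 ≈ 169.15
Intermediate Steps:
A = -28/325 (A = -18*1/52 - 13*(-1/50) = -9/26 + 13/50 = -28/325 ≈ -0.086154)
x(B) = (-28/325 + B)/(-68 + B) (x(B) = (B - 28/325)/(B - 68) = (-28/325 + B)/(-68 + B))
x(-2 - 1*(-52))*L = ((-28/325 + (-2 - 1*(-52)))/(-68 + (-2 - 1*(-52))))*(-61) = ((-28/325 + (-2 + 52))/(-68 + (-2 + 52)))*(-61) = ((-28/325 + 50)/(-68 + 50))*(-61) = ((16222/325)/(-18))*(-61) = -1/18*16222/325*(-61) = -8111/2925*(-61) = 494771/2925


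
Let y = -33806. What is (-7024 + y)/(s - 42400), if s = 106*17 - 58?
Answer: 6805/6776 ≈ 1.0043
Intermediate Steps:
s = 1744 (s = 1802 - 58 = 1744)
(-7024 + y)/(s - 42400) = (-7024 - 33806)/(1744 - 42400) = -40830/(-40656) = -40830*(-1/40656) = 6805/6776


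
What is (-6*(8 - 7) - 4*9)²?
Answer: 1764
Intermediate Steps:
(-6*(8 - 7) - 4*9)² = (-6*1 - 36)² = (-6 - 36)² = (-42)² = 1764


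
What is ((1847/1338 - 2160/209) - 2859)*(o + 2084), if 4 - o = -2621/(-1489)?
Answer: -226485753084535/37853358 ≈ -5.9832e+6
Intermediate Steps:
o = 3335/1489 (o = 4 - (-2621)/(-1489) = 4 - (-2621)*(-1)/1489 = 4 - 1*2621/1489 = 4 - 2621/1489 = 3335/1489 ≈ 2.2398)
((1847/1338 - 2160/209) - 2859)*(o + 2084) = ((1847/1338 - 2160/209) - 2859)*(3335/1489 + 2084) = ((1847*(1/1338) - 2160*1/209) - 2859)*(3106411/1489) = ((1847/1338 - 2160/209) - 2859)*(3106411/1489) = (-2504057/279642 - 2859)*(3106411/1489) = -802000535/279642*3106411/1489 = -226485753084535/37853358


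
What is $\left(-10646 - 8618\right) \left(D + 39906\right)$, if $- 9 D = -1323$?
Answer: $-771580992$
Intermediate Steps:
$D = 147$ ($D = \left(- \frac{1}{9}\right) \left(-1323\right) = 147$)
$\left(-10646 - 8618\right) \left(D + 39906\right) = \left(-10646 - 8618\right) \left(147 + 39906\right) = \left(-19264\right) 40053 = -771580992$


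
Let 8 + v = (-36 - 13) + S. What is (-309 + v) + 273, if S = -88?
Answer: -181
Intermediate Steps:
v = -145 (v = -8 + ((-36 - 13) - 88) = -8 + (-49 - 88) = -8 - 137 = -145)
(-309 + v) + 273 = (-309 - 145) + 273 = -454 + 273 = -181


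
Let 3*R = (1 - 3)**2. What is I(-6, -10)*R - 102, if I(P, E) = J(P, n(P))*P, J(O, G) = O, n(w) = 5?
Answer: -54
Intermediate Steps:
I(P, E) = P**2 (I(P, E) = P*P = P**2)
R = 4/3 (R = (1 - 3)**2/3 = (1/3)*(-2)**2 = (1/3)*4 = 4/3 ≈ 1.3333)
I(-6, -10)*R - 102 = (-6)**2*(4/3) - 102 = 36*(4/3) - 102 = 48 - 102 = -54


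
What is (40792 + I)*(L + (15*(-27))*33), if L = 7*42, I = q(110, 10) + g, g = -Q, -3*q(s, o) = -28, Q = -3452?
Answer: -578435320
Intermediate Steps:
q(s, o) = 28/3 (q(s, o) = -1/3*(-28) = 28/3)
g = 3452 (g = -1*(-3452) = 3452)
I = 10384/3 (I = 28/3 + 3452 = 10384/3 ≈ 3461.3)
L = 294
(40792 + I)*(L + (15*(-27))*33) = (40792 + 10384/3)*(294 + (15*(-27))*33) = 132760*(294 - 405*33)/3 = 132760*(294 - 13365)/3 = (132760/3)*(-13071) = -578435320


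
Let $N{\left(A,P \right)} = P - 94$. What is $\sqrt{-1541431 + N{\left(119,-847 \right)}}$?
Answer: $2 i \sqrt{385593} \approx 1241.9 i$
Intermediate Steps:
$N{\left(A,P \right)} = -94 + P$
$\sqrt{-1541431 + N{\left(119,-847 \right)}} = \sqrt{-1541431 - 941} = \sqrt{-1542372} = 2 i \sqrt{385593}$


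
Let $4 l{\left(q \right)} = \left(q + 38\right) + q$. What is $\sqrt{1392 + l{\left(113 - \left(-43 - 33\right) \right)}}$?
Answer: $2 \sqrt{374} \approx 38.678$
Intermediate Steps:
$l{\left(q \right)} = \frac{19}{2} + \frac{q}{2}$ ($l{\left(q \right)} = \frac{\left(q + 38\right) + q}{4} = \frac{\left(38 + q\right) + q}{4} = \frac{38 + 2 q}{4} = \frac{19}{2} + \frac{q}{2}$)
$\sqrt{1392 + l{\left(113 - \left(-43 - 33\right) \right)}} = \sqrt{1392 + \left(\frac{19}{2} + \frac{113 - \left(-43 - 33\right)}{2}\right)} = \sqrt{1392 + \left(\frac{19}{2} + \frac{113 - -76}{2}\right)} = \sqrt{1392 + \left(\frac{19}{2} + \frac{113 + 76}{2}\right)} = \sqrt{1392 + \left(\frac{19}{2} + \frac{1}{2} \cdot 189\right)} = \sqrt{1392 + \left(\frac{19}{2} + \frac{189}{2}\right)} = \sqrt{1392 + 104} = \sqrt{1496} = 2 \sqrt{374}$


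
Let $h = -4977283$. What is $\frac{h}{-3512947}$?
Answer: $\frac{4977283}{3512947} \approx 1.4168$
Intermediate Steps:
$\frac{h}{-3512947} = - \frac{4977283}{-3512947} = \left(-4977283\right) \left(- \frac{1}{3512947}\right) = \frac{4977283}{3512947}$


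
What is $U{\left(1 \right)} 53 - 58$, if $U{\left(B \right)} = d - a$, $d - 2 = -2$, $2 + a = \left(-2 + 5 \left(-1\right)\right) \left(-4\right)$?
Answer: $-1436$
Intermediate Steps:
$a = 26$ ($a = -2 + \left(-2 + 5 \left(-1\right)\right) \left(-4\right) = -2 + \left(-2 - 5\right) \left(-4\right) = -2 - -28 = -2 + 28 = 26$)
$d = 0$ ($d = 2 - 2 = 0$)
$U{\left(B \right)} = -26$ ($U{\left(B \right)} = 0 - 26 = -26$)
$U{\left(1 \right)} 53 - 58 = \left(-26\right) 53 - 58 = -1378 - 58 = -1436$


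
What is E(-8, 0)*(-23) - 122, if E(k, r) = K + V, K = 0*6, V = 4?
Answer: -214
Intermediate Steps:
K = 0
E(k, r) = 4 (E(k, r) = 0 + 4 = 4)
E(-8, 0)*(-23) - 122 = 4*(-23) - 122 = -92 - 122 = -214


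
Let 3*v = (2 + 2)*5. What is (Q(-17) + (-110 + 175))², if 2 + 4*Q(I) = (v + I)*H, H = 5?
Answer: 383161/144 ≈ 2660.8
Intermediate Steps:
v = 20/3 (v = ((2 + 2)*5)/3 = (4*5)/3 = (⅓)*20 = 20/3 ≈ 6.6667)
Q(I) = 47/6 + 5*I/4 (Q(I) = -½ + ((20/3 + I)*5)/4 = -½ + (100/3 + 5*I)/4 = -½ + (25/3 + 5*I/4) = 47/6 + 5*I/4)
(Q(-17) + (-110 + 175))² = ((47/6 + (5/4)*(-17)) + (-110 + 175))² = ((47/6 - 85/4) + 65)² = (-161/12 + 65)² = (619/12)² = 383161/144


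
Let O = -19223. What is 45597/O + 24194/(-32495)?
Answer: -1946755777/624651385 ≈ -3.1165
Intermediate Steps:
45597/O + 24194/(-32495) = 45597/(-19223) + 24194/(-32495) = 45597*(-1/19223) + 24194*(-1/32495) = -45597/19223 - 24194/32495 = -1946755777/624651385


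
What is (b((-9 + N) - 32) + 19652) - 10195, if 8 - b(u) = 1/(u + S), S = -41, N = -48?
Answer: 1230451/130 ≈ 9465.0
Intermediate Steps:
b(u) = 8 - 1/(-41 + u) (b(u) = 8 - 1/(u - 41) = 8 - 1/(-41 + u))
(b((-9 + N) - 32) + 19652) - 10195 = ((-329 + 8*((-9 - 48) - 32))/(-41 + ((-9 - 48) - 32)) + 19652) - 10195 = ((-329 + 8*(-57 - 32))/(-41 + (-57 - 32)) + 19652) - 10195 = ((-329 + 8*(-89))/(-41 - 89) + 19652) - 10195 = ((-329 - 712)/(-130) + 19652) - 10195 = (-1/130*(-1041) + 19652) - 10195 = (1041/130 + 19652) - 10195 = 2555801/130 - 10195 = 1230451/130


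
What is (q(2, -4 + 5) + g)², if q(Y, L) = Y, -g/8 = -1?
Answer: 100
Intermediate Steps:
g = 8 (g = -8*(-1) = 8)
(q(2, -4 + 5) + g)² = (2 + 8)² = 10² = 100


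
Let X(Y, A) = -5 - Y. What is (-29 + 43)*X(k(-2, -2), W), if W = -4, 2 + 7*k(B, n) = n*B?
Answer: -74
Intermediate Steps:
k(B, n) = -2/7 + B*n/7 (k(B, n) = -2/7 + (n*B)/7 = -2/7 + (B*n)/7 = -2/7 + B*n/7)
(-29 + 43)*X(k(-2, -2), W) = (-29 + 43)*(-5 - (-2/7 + (⅐)*(-2)*(-2))) = 14*(-5 - (-2/7 + 4/7)) = 14*(-5 - 1*2/7) = 14*(-5 - 2/7) = 14*(-37/7) = -74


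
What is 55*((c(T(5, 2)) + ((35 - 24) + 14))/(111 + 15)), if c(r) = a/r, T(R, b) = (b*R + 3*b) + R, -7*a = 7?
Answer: 14410/1323 ≈ 10.892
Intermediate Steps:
a = -1 (a = -⅐*7 = -1)
T(R, b) = R + 3*b + R*b (T(R, b) = (R*b + 3*b) + R = (3*b + R*b) + R = R + 3*b + R*b)
c(r) = -1/r
55*((c(T(5, 2)) + ((35 - 24) + 14))/(111 + 15)) = 55*((-1/(5 + 3*2 + 5*2) + ((35 - 24) + 14))/(111 + 15)) = 55*((-1/(5 + 6 + 10) + (11 + 14))/126) = 55*((-1/21 + 25)*(1/126)) = 55*((524/21)*(1/126)) = 55*(262/1323) = 14410/1323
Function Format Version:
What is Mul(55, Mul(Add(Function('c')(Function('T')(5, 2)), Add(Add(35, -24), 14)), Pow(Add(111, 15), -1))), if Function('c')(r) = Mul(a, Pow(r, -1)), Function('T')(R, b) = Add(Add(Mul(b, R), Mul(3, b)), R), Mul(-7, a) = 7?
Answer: Rational(14410, 1323) ≈ 10.892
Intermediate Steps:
a = -1 (a = Mul(Rational(-1, 7), 7) = -1)
Function('T')(R, b) = Add(R, Mul(3, b), Mul(R, b)) (Function('T')(R, b) = Add(Add(Mul(R, b), Mul(3, b)), R) = Add(Add(Mul(3, b), Mul(R, b)), R) = Add(R, Mul(3, b), Mul(R, b)))
Function('c')(r) = Mul(-1, Pow(r, -1))
Mul(55, Mul(Add(Function('c')(Function('T')(5, 2)), Add(Add(35, -24), 14)), Pow(Add(111, 15), -1))) = Mul(55, Mul(Add(Mul(-1, Pow(Add(5, Mul(3, 2), Mul(5, 2)), -1)), Add(Add(35, -24), 14)), Pow(Add(111, 15), -1))) = Mul(55, Mul(Add(Mul(-1, Pow(Add(5, 6, 10), -1)), Add(11, 14)), Pow(126, -1))) = Mul(55, Mul(Add(Mul(-1, Pow(21, -1)), 25), Rational(1, 126))) = Mul(55, Mul(Add(Mul(-1, Rational(1, 21)), 25), Rational(1, 126))) = Mul(55, Mul(Add(Rational(-1, 21), 25), Rational(1, 126))) = Mul(55, Mul(Rational(524, 21), Rational(1, 126))) = Mul(55, Rational(262, 1323)) = Rational(14410, 1323)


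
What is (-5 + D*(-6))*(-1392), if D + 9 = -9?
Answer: -143376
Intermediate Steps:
D = -18 (D = -9 - 9 = -18)
(-5 + D*(-6))*(-1392) = (-5 - 18*(-6))*(-1392) = (-5 + 108)*(-1392) = 103*(-1392) = -143376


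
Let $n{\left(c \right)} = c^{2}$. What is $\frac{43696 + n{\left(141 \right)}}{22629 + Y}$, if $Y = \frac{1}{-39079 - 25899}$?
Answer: $\frac{4131106306}{1470387161} \approx 2.8095$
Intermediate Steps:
$Y = - \frac{1}{64978}$ ($Y = \frac{1}{-64978} = - \frac{1}{64978} \approx -1.539 \cdot 10^{-5}$)
$\frac{43696 + n{\left(141 \right)}}{22629 + Y} = \frac{43696 + 141^{2}}{22629 - \frac{1}{64978}} = \frac{43696 + 19881}{\frac{1470387161}{64978}} = 63577 \cdot \frac{64978}{1470387161} = \frac{4131106306}{1470387161}$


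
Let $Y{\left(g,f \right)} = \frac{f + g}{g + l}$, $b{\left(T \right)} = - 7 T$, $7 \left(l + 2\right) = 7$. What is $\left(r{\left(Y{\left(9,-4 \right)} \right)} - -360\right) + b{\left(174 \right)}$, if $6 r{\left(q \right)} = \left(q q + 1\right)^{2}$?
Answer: $- \frac{21078287}{24576} \approx -857.68$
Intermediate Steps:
$l = -1$ ($l = -2 + \frac{1}{7} \cdot 7 = -2 + 1 = -1$)
$Y{\left(g,f \right)} = \frac{f + g}{-1 + g}$ ($Y{\left(g,f \right)} = \frac{f + g}{g - 1} = \frac{f + g}{-1 + g}$)
$r{\left(q \right)} = \frac{\left(1 + q^{2}\right)^{2}}{6}$ ($r{\left(q \right)} = \frac{\left(q q + 1\right)^{2}}{6} = \frac{\left(q^{2} + 1\right)^{2}}{6} = \frac{\left(1 + q^{2}\right)^{2}}{6}$)
$\left(r{\left(Y{\left(9,-4 \right)} \right)} - -360\right) + b{\left(174 \right)} = \left(\frac{\left(1 + \left(\frac{-4 + 9}{-1 + 9}\right)^{2}\right)^{2}}{6} - -360\right) - 1218 = \left(\frac{\left(1 + \left(\frac{1}{8} \cdot 5\right)^{2}\right)^{2}}{6} + 360\right) - 1218 = \left(\frac{\left(1 + \left(\frac{5}{8}\right)^{2}\right)^{2}}{6} + 360\right) - 1218 = \left(\frac{\left(1 + \frac{25}{64}\right)^{2}}{6} + 360\right) - 1218 = \left(\frac{\left(\frac{89}{64}\right)^{2}}{6} + 360\right) - 1218 = \left(\frac{1}{6} \cdot \frac{7921}{4096} + 360\right) - 1218 = \left(\frac{7921}{24576} + 360\right) - 1218 = \frac{8855281}{24576} - 1218 = - \frac{21078287}{24576}$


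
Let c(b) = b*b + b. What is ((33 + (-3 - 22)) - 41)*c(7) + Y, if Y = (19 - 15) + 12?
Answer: -1832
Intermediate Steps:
Y = 16 (Y = 4 + 12 = 16)
c(b) = b + b² (c(b) = b² + b = b + b²)
((33 + (-3 - 22)) - 41)*c(7) + Y = ((33 + (-3 - 22)) - 41)*(7*(1 + 7)) + 16 = ((33 - 25) - 41)*(7*8) + 16 = (8 - 41)*56 + 16 = -33*56 + 16 = -1848 + 16 = -1832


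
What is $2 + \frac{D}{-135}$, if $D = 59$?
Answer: $\frac{211}{135} \approx 1.563$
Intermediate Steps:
$2 + \frac{D}{-135} = 2 + \frac{59}{-135} = 2 + 59 \left(- \frac{1}{135}\right) = 2 - \frac{59}{135} = \frac{211}{135}$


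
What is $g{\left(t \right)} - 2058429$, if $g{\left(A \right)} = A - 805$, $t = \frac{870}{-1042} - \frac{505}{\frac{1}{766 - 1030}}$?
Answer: $- \frac{1003401629}{521} \approx -1.9259 \cdot 10^{6}$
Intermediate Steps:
$t = \frac{69459285}{521}$ ($t = 870 \left(- \frac{1}{1042}\right) - \frac{505}{\frac{1}{-264}} = - \frac{435}{521} - \frac{505}{- \frac{1}{264}} = - \frac{435}{521} - -133320 = - \frac{435}{521} + 133320 = \frac{69459285}{521} \approx 1.3332 \cdot 10^{5}$)
$g{\left(A \right)} = -805 + A$
$g{\left(t \right)} - 2058429 = \left(-805 + \frac{69459285}{521}\right) - 2058429 = \frac{69039880}{521} - 2058429 = - \frac{1003401629}{521}$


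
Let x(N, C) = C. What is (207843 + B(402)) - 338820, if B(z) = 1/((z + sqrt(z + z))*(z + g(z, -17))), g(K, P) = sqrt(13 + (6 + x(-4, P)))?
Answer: (-21166407107 - 105305508*sqrt(201) - 52652754*sqrt(2) - 261954*sqrt(402))/(2*(80802 + sqrt(402) + 201*sqrt(2) + 402*sqrt(201))) ≈ -1.3098e+5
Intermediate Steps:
g(K, P) = sqrt(19 + P) (g(K, P) = sqrt(13 + (6 + P)) = sqrt(19 + P))
B(z) = 1/((z + sqrt(2))*(z + sqrt(2)*sqrt(z))) (B(z) = 1/((z + sqrt(z + z))*(z + sqrt(19 - 17))) = 1/((z + sqrt(2*z))*(z + sqrt(2))) = 1/((z + sqrt(2)*sqrt(z))*(z + sqrt(2))) = 1/((z + sqrt(2))*(z + sqrt(2)*sqrt(z))))
(207843 + B(402)) - 338820 = (207843 + 1/(402**2 + 2*sqrt(402) + 402*sqrt(2) + sqrt(2)*402**(3/2))) - 338820 = (207843 + 1/(161604 + 2*sqrt(402) + 402*sqrt(2) + sqrt(2)*(402*sqrt(402)))) - 338820 = (207843 + 1/(161604 + 2*sqrt(402) + 402*sqrt(2) + 804*sqrt(201))) - 338820 = -130977 + 1/(161604 + 2*sqrt(402) + 402*sqrt(2) + 804*sqrt(201))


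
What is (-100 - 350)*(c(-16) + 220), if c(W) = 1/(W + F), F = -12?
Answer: -1385775/14 ≈ -98984.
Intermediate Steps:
c(W) = 1/(-12 + W) (c(W) = 1/(W - 12) = 1/(-12 + W))
(-100 - 350)*(c(-16) + 220) = (-100 - 350)*(1/(-12 - 16) + 220) = -450*(1/(-28) + 220) = -450*(-1/28 + 220) = -450*6159/28 = -1385775/14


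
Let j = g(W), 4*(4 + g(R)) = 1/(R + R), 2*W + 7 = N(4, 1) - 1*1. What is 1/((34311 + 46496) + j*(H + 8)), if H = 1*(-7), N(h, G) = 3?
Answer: 20/1616059 ≈ 1.2376e-5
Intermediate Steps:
H = -7
W = -5/2 (W = -7/2 + (3 - 1*1)/2 = -7/2 + (3 - 1)/2 = -7/2 + (½)*2 = -7/2 + 1 = -5/2 ≈ -2.5000)
g(R) = -4 + 1/(8*R) (g(R) = -4 + 1/(4*(R + R)) = -4 + 1/(4*((2*R))) = -4 + (1/(2*R))/4 = -4 + 1/(8*R))
j = -81/20 (j = -4 + 1/(8*(-5/2)) = -4 + (⅛)*(-⅖) = -4 - 1/20 = -81/20 ≈ -4.0500)
1/((34311 + 46496) + j*(H + 8)) = 1/((34311 + 46496) - 81*(-7 + 8)/20) = 1/(80807 - 81/20*1) = 1/(80807 - 81/20) = 1/(1616059/20) = 20/1616059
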